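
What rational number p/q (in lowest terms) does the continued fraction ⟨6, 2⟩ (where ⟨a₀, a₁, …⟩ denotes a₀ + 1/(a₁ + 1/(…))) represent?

Compute successive convergents:
a_0 = 6: 6/1
a_1 = 2: 13/2

13/2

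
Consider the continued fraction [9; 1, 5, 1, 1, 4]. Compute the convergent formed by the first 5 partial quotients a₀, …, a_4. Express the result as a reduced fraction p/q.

128/13

a_0 = 9: 9/1
a_1 = 1: 10/1
a_2 = 5: 59/6
a_3 = 1: 69/7
a_4 = 1: 128/13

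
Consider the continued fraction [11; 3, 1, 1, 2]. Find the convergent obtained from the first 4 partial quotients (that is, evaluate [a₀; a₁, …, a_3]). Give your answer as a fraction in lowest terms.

a_0 = 11: 11/1
a_1 = 3: 34/3
a_2 = 1: 45/4
a_3 = 1: 79/7

79/7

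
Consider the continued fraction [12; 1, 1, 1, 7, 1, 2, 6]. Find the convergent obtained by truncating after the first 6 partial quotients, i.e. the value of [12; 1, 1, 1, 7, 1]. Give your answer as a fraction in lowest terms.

Use the convergent recurrence hₖ = aₖ·hₖ₋₁ + hₖ₋₂ (and likewise for the denominators kₖ):
a_0 = 12: 12/1
a_1 = 1: 13/1
a_2 = 1: 25/2
a_3 = 1: 38/3
a_4 = 7: 291/23
a_5 = 1: 329/26

329/26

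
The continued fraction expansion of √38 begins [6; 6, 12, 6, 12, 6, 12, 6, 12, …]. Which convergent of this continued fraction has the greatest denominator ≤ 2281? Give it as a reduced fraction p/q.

2737/444

a_0 = 6: 6/1  (≤ bound)
a_1 = 6: 37/6  (≤ bound)
a_2 = 12: 450/73  (≤ bound)
a_3 = 6: 2737/444  (≤ bound)
a_4 = 12: 33294/5401  (> 2281, stop)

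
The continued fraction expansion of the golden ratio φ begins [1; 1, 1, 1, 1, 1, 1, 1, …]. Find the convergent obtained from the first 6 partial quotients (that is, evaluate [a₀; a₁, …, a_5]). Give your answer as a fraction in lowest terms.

13/8

Start with 1.
1 + 1/(1/1) = 1 + 1/1 = 2/1
1 + 1/(2/1) = 1 + 1/2 = 3/2
1 + 1/(3/2) = 1 + 2/3 = 5/3
1 + 1/(5/3) = 1 + 3/5 = 8/5
1 + 1/(8/5) = 1 + 5/8 = 13/8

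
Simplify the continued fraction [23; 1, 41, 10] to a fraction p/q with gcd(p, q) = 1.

10094/421

Work from the innermost term outward:
Start with 10.
41 + 1/(10/1) = 41 + 1/10 = 411/10
1 + 1/(411/10) = 1 + 10/411 = 421/411
23 + 1/(421/411) = 23 + 411/421 = 10094/421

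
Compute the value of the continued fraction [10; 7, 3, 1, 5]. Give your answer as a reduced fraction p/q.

1693/167

Use the convergent recurrence hₖ = aₖ·hₖ₋₁ + hₖ₋₂ (and likewise for the denominators kₖ):
a_0 = 10: 10/1
a_1 = 7: 71/7
a_2 = 3: 223/22
a_3 = 1: 294/29
a_4 = 5: 1693/167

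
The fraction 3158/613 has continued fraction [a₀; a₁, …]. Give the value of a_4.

2

Run the Euclidean algorithm, recording each quotient:
3158 = 5·613 + 93, so a_0 = 5
613 = 6·93 + 55, so a_1 = 6
93 = 1·55 + 38, so a_2 = 1
55 = 1·38 + 17, so a_3 = 1
38 = 2·17 + 4, so a_4 = 2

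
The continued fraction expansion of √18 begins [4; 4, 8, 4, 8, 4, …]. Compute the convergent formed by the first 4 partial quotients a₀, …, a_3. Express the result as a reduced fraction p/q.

577/136

Collapse the nested fraction from the inside out:
Start with 4.
8 + 1/(4/1) = 8 + 1/4 = 33/4
4 + 1/(33/4) = 4 + 4/33 = 136/33
4 + 1/(136/33) = 4 + 33/136 = 577/136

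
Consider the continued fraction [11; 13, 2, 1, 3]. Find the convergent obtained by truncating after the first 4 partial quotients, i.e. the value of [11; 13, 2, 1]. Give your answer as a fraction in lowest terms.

Start with 1.
2 + 1/(1/1) = 2 + 1/1 = 3/1
13 + 1/(3/1) = 13 + 1/3 = 40/3
11 + 1/(40/3) = 11 + 3/40 = 443/40

443/40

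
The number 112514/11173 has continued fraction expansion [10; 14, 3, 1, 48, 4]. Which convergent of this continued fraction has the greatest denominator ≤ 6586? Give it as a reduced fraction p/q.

27985/2779

a_0 = 10: 10/1  (≤ bound)
a_1 = 14: 141/14  (≤ bound)
a_2 = 3: 433/43  (≤ bound)
a_3 = 1: 574/57  (≤ bound)
a_4 = 48: 27985/2779  (≤ bound)
a_5 = 4: 112514/11173  (> 6586, stop)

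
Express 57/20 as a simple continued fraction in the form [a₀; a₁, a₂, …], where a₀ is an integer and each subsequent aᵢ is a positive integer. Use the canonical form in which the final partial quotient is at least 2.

57 ÷ 20 → quotient 2, remainder 17
20 ÷ 17 → quotient 1, remainder 3
17 ÷ 3 → quotient 5, remainder 2
3 ÷ 2 → quotient 1, remainder 1
2 ÷ 1 → quotient 2, remainder 0

[2; 1, 5, 1, 2]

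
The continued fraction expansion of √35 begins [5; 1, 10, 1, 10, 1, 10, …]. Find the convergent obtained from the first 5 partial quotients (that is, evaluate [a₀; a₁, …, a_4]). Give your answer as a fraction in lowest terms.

775/131

Build up convergents one term at a time:
a_0 = 5: 5/1
a_1 = 1: 6/1
a_2 = 10: 65/11
a_3 = 1: 71/12
a_4 = 10: 775/131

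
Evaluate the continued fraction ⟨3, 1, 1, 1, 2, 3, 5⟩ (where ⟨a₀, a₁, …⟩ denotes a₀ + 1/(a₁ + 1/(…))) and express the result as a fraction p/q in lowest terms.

a_0 = 3: 3/1
a_1 = 1: 4/1
a_2 = 1: 7/2
a_3 = 1: 11/3
a_4 = 2: 29/8
a_5 = 3: 98/27
a_6 = 5: 519/143

519/143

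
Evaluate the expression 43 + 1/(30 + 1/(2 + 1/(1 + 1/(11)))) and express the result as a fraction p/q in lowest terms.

45701/1062

a_0 = 43: 43/1
a_1 = 30: 1291/30
a_2 = 2: 2625/61
a_3 = 1: 3916/91
a_4 = 11: 45701/1062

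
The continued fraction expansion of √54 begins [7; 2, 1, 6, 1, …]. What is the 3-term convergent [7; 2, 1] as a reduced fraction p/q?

22/3

Start with 1.
2 + 1/(1/1) = 2 + 1/1 = 3/1
7 + 1/(3/1) = 7 + 1/3 = 22/3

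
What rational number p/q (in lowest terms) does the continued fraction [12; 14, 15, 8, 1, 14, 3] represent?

a_0 = 12: 12/1
a_1 = 14: 169/14
a_2 = 15: 2547/211
a_3 = 8: 20545/1702
a_4 = 1: 23092/1913
a_5 = 14: 343833/28484
a_6 = 3: 1054591/87365

1054591/87365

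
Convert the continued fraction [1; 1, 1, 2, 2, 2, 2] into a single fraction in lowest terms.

111/70

Collapse the nested fraction from the inside out:
Start with 2.
2 + 1/(2/1) = 2 + 1/2 = 5/2
2 + 1/(5/2) = 2 + 2/5 = 12/5
2 + 1/(12/5) = 2 + 5/12 = 29/12
1 + 1/(29/12) = 1 + 12/29 = 41/29
1 + 1/(41/29) = 1 + 29/41 = 70/41
1 + 1/(70/41) = 1 + 41/70 = 111/70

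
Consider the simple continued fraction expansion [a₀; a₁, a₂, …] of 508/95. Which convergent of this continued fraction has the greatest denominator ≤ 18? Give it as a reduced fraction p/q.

a_0 = 5: 5/1  (≤ bound)
a_1 = 2: 11/2  (≤ bound)
a_2 = 1: 16/3  (≤ bound)
a_3 = 7: 123/23  (> 18, stop)

16/3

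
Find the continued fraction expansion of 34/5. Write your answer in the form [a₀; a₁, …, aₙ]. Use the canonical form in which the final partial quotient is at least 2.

[6; 1, 4]

Repeatedly divide and take the remainder:
34 ÷ 5 → quotient 6, remainder 4
5 ÷ 4 → quotient 1, remainder 1
4 ÷ 1 → quotient 4, remainder 0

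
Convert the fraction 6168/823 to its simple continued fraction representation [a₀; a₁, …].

⌊6168/823⌋ = 7, remainder 407
⌊823/407⌋ = 2, remainder 9
⌊407/9⌋ = 45, remainder 2
⌊9/2⌋ = 4, remainder 1
⌊2/1⌋ = 2, remainder 0

[7; 2, 45, 4, 2]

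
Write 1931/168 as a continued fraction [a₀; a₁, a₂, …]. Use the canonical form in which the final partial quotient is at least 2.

1931 = 11·168 + 83, so a_0 = 11
168 = 2·83 + 2, so a_1 = 2
83 = 41·2 + 1, so a_2 = 41
2 = 2·1 + 0, so a_3 = 2

[11; 2, 41, 2]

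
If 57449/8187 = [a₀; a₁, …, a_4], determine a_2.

⌊57449/8187⌋ = 7, remainder 140
⌊8187/140⌋ = 58, remainder 67
⌊140/67⌋ = 2, remainder 6

2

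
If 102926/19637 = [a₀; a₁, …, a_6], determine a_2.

Repeatedly divide and take the remainder:
102926 ÷ 19637 → quotient 5, remainder 4741
19637 ÷ 4741 → quotient 4, remainder 673
4741 ÷ 673 → quotient 7, remainder 30

7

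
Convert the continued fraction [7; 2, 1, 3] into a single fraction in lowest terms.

81/11

a_0 = 7: 7/1
a_1 = 2: 15/2
a_2 = 1: 22/3
a_3 = 3: 81/11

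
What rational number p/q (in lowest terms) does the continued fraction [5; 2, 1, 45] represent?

a_0 = 5: 5/1
a_1 = 2: 11/2
a_2 = 1: 16/3
a_3 = 45: 731/137

731/137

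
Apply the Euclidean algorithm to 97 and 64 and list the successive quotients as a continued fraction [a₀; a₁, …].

[1; 1, 1, 15, 2]

Apply division with remainder until the remainder is 0:
97 ÷ 64 → quotient 1, remainder 33
64 ÷ 33 → quotient 1, remainder 31
33 ÷ 31 → quotient 1, remainder 2
31 ÷ 2 → quotient 15, remainder 1
2 ÷ 1 → quotient 2, remainder 0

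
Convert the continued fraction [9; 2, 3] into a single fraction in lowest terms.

a_0 = 9: 9/1
a_1 = 2: 19/2
a_2 = 3: 66/7

66/7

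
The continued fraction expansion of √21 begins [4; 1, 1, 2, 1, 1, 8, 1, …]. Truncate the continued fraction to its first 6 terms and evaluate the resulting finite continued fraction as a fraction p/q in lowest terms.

55/12

Start with 1.
1 + 1/(1/1) = 1 + 1/1 = 2/1
2 + 1/(2/1) = 2 + 1/2 = 5/2
1 + 1/(5/2) = 1 + 2/5 = 7/5
1 + 1/(7/5) = 1 + 5/7 = 12/7
4 + 1/(12/7) = 4 + 7/12 = 55/12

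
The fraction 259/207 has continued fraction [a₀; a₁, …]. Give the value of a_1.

Repeatedly divide and take the remainder:
259 = 1·207 + 52, so a_0 = 1
207 = 3·52 + 51, so a_1 = 3

3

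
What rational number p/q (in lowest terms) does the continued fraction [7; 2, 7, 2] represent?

Build up convergents one term at a time:
a_0 = 7: 7/1
a_1 = 2: 15/2
a_2 = 7: 112/15
a_3 = 2: 239/32

239/32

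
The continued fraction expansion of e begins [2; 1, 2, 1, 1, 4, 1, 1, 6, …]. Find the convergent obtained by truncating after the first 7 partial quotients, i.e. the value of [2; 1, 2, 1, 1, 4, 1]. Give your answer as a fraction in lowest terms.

106/39

Starting at the tail and folding back:
Start with 1.
4 + 1/(1/1) = 4 + 1/1 = 5/1
1 + 1/(5/1) = 1 + 1/5 = 6/5
1 + 1/(6/5) = 1 + 5/6 = 11/6
2 + 1/(11/6) = 2 + 6/11 = 28/11
1 + 1/(28/11) = 1 + 11/28 = 39/28
2 + 1/(39/28) = 2 + 28/39 = 106/39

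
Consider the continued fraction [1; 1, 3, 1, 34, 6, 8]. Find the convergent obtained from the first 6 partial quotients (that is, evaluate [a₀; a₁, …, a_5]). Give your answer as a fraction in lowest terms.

1887/1049

Start with 6.
34 + 1/(6/1) = 34 + 1/6 = 205/6
1 + 1/(205/6) = 1 + 6/205 = 211/205
3 + 1/(211/205) = 3 + 205/211 = 838/211
1 + 1/(838/211) = 1 + 211/838 = 1049/838
1 + 1/(1049/838) = 1 + 838/1049 = 1887/1049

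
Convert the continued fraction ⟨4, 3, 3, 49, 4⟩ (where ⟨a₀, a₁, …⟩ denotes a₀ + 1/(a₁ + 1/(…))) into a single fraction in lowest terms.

Start with 4.
49 + 1/(4/1) = 49 + 1/4 = 197/4
3 + 1/(197/4) = 3 + 4/197 = 595/197
3 + 1/(595/197) = 3 + 197/595 = 1982/595
4 + 1/(1982/595) = 4 + 595/1982 = 8523/1982

8523/1982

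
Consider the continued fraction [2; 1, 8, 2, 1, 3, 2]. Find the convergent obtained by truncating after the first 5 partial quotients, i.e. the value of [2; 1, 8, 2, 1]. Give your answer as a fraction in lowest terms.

81/28

a_0 = 2: 2/1
a_1 = 1: 3/1
a_2 = 8: 26/9
a_3 = 2: 55/19
a_4 = 1: 81/28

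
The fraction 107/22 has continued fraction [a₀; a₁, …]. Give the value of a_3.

107 ÷ 22 → quotient 4, remainder 19
22 ÷ 19 → quotient 1, remainder 3
19 ÷ 3 → quotient 6, remainder 1
3 ÷ 1 → quotient 3, remainder 0

3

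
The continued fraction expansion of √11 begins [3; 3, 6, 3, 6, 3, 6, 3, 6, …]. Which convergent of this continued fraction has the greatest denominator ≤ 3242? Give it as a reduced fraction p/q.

3970/1197

a_0 = 3: 3/1  (≤ bound)
a_1 = 3: 10/3  (≤ bound)
a_2 = 6: 63/19  (≤ bound)
a_3 = 3: 199/60  (≤ bound)
a_4 = 6: 1257/379  (≤ bound)
a_5 = 3: 3970/1197  (≤ bound)
a_6 = 6: 25077/7561  (> 3242, stop)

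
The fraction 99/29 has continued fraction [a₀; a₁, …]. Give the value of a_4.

99 = 3·29 + 12, so a_0 = 3
29 = 2·12 + 5, so a_1 = 2
12 = 2·5 + 2, so a_2 = 2
5 = 2·2 + 1, so a_3 = 2
2 = 2·1 + 0, so a_4 = 2

2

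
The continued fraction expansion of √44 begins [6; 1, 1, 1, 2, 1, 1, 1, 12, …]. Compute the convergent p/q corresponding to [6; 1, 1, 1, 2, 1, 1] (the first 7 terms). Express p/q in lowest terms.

Use the convergent recurrence hₖ = aₖ·hₖ₋₁ + hₖ₋₂ (and likewise for the denominators kₖ):
a_0 = 6: 6/1
a_1 = 1: 7/1
a_2 = 1: 13/2
a_3 = 1: 20/3
a_4 = 2: 53/8
a_5 = 1: 73/11
a_6 = 1: 126/19

126/19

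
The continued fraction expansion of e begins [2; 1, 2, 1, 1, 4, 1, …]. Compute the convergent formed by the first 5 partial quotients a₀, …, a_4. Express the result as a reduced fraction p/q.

19/7

a_0 = 2: 2/1
a_1 = 1: 3/1
a_2 = 2: 8/3
a_3 = 1: 11/4
a_4 = 1: 19/7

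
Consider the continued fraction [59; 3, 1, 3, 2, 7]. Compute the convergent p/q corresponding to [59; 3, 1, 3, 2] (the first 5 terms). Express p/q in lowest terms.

2015/34

a_0 = 59: 59/1
a_1 = 3: 178/3
a_2 = 1: 237/4
a_3 = 3: 889/15
a_4 = 2: 2015/34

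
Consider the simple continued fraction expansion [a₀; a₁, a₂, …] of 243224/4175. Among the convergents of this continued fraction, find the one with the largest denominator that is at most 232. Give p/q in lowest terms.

a_0 = 58: 58/1  (≤ bound)
a_1 = 3: 175/3  (≤ bound)
a_2 = 1: 233/4  (≤ bound)
a_3 = 7: 1806/31  (≤ bound)
a_4 = 1: 2039/35  (≤ bound)
a_5 = 7: 16079/276  (> 232, stop)

2039/35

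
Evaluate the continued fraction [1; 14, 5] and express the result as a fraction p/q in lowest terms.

76/71

a_0 = 1: 1/1
a_1 = 14: 15/14
a_2 = 5: 76/71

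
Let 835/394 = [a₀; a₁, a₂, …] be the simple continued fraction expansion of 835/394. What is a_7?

3

Apply division with remainder until the remainder is 0:
⌊835/394⌋ = 2, remainder 47
⌊394/47⌋ = 8, remainder 18
⌊47/18⌋ = 2, remainder 11
⌊18/11⌋ = 1, remainder 7
⌊11/7⌋ = 1, remainder 4
⌊7/4⌋ = 1, remainder 3
⌊4/3⌋ = 1, remainder 1
⌊3/1⌋ = 3, remainder 0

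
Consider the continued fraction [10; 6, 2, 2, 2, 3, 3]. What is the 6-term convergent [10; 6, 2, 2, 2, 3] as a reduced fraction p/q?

2671/263

Start with 3.
2 + 1/(3/1) = 2 + 1/3 = 7/3
2 + 1/(7/3) = 2 + 3/7 = 17/7
2 + 1/(17/7) = 2 + 7/17 = 41/17
6 + 1/(41/17) = 6 + 17/41 = 263/41
10 + 1/(263/41) = 10 + 41/263 = 2671/263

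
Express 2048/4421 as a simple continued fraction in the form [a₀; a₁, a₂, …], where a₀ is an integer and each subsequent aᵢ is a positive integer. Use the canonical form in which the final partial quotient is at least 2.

2048 = 0·4421 + 2048, so a_0 = 0
4421 = 2·2048 + 325, so a_1 = 2
2048 = 6·325 + 98, so a_2 = 6
325 = 3·98 + 31, so a_3 = 3
98 = 3·31 + 5, so a_4 = 3
31 = 6·5 + 1, so a_5 = 6
5 = 5·1 + 0, so a_6 = 5

[0; 2, 6, 3, 3, 6, 5]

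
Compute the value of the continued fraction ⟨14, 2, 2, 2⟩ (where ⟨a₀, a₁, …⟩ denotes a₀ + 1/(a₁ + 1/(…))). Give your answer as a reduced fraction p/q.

Compute successive convergents:
a_0 = 14: 14/1
a_1 = 2: 29/2
a_2 = 2: 72/5
a_3 = 2: 173/12

173/12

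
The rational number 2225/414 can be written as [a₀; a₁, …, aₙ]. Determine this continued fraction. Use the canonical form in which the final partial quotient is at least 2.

[5; 2, 1, 2, 25, 2]

2225 ÷ 414 → quotient 5, remainder 155
414 ÷ 155 → quotient 2, remainder 104
155 ÷ 104 → quotient 1, remainder 51
104 ÷ 51 → quotient 2, remainder 2
51 ÷ 2 → quotient 25, remainder 1
2 ÷ 1 → quotient 2, remainder 0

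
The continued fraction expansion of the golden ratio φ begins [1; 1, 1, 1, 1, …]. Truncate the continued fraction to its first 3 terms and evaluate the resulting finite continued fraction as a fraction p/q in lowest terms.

Collapse the nested fraction from the inside out:
Start with 1.
1 + 1/(1/1) = 1 + 1/1 = 2/1
1 + 1/(2/1) = 1 + 1/2 = 3/2

3/2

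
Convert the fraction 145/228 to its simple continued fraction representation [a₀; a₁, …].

[0; 1, 1, 1, 2, 1, 20]

Apply division with remainder until the remainder is 0:
145 = 0·228 + 145, so a_0 = 0
228 = 1·145 + 83, so a_1 = 1
145 = 1·83 + 62, so a_2 = 1
83 = 1·62 + 21, so a_3 = 1
62 = 2·21 + 20, so a_4 = 2
21 = 1·20 + 1, so a_5 = 1
20 = 20·1 + 0, so a_6 = 20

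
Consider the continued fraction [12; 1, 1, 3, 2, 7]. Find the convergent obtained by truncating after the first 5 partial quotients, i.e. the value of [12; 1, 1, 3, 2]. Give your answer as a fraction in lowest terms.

201/16

Start with 2.
3 + 1/(2/1) = 3 + 1/2 = 7/2
1 + 1/(7/2) = 1 + 2/7 = 9/7
1 + 1/(9/7) = 1 + 7/9 = 16/9
12 + 1/(16/9) = 12 + 9/16 = 201/16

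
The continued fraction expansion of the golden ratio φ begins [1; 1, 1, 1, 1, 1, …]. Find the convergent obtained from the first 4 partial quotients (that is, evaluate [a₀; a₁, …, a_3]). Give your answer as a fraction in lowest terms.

5/3

Start with 1.
1 + 1/(1/1) = 1 + 1/1 = 2/1
1 + 1/(2/1) = 1 + 1/2 = 3/2
1 + 1/(3/2) = 1 + 2/3 = 5/3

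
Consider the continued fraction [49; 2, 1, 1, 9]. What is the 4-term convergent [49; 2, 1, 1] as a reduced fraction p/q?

247/5

Compute successive convergents:
a_0 = 49: 49/1
a_1 = 2: 99/2
a_2 = 1: 148/3
a_3 = 1: 247/5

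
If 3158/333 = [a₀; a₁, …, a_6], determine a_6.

3158 = 9·333 + 161, so a_0 = 9
333 = 2·161 + 11, so a_1 = 2
161 = 14·11 + 7, so a_2 = 14
11 = 1·7 + 4, so a_3 = 1
7 = 1·4 + 3, so a_4 = 1
4 = 1·3 + 1, so a_5 = 1
3 = 3·1 + 0, so a_6 = 3

3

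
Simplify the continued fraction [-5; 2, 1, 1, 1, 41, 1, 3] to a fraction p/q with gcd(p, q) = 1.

-6271/1356

a_0 = -5: -5/1
a_1 = 2: -9/2
a_2 = 1: -14/3
a_3 = 1: -23/5
a_4 = 1: -37/8
a_5 = 41: -1540/333
a_6 = 1: -1577/341
a_7 = 3: -6271/1356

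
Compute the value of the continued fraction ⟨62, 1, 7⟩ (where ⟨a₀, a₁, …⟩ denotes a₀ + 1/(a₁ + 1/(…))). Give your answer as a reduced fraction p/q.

Start with 7.
1 + 1/(7/1) = 1 + 1/7 = 8/7
62 + 1/(8/7) = 62 + 7/8 = 503/8

503/8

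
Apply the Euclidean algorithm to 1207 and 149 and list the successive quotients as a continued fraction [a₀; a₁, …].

[8; 9, 1, 14]

Repeatedly divide and take the remainder:
1207 = 8·149 + 15, so a_0 = 8
149 = 9·15 + 14, so a_1 = 9
15 = 1·14 + 1, so a_2 = 1
14 = 14·1 + 0, so a_3 = 14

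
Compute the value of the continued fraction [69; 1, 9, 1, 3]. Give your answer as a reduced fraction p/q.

Start with 3.
1 + 1/(3/1) = 1 + 1/3 = 4/3
9 + 1/(4/3) = 9 + 3/4 = 39/4
1 + 1/(39/4) = 1 + 4/39 = 43/39
69 + 1/(43/39) = 69 + 39/43 = 3006/43

3006/43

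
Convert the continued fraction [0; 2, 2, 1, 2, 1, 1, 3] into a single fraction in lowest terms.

a_0 = 0: 0/1
a_1 = 2: 1/2
a_2 = 2: 2/5
a_3 = 1: 3/7
a_4 = 2: 8/19
a_5 = 1: 11/26
a_6 = 1: 19/45
a_7 = 3: 68/161

68/161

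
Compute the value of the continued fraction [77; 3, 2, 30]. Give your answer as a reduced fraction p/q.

16462/213

a_0 = 77: 77/1
a_1 = 3: 232/3
a_2 = 2: 541/7
a_3 = 30: 16462/213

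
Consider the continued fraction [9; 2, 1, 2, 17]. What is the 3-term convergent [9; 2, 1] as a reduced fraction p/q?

28/3

Start with 1.
2 + 1/(1/1) = 2 + 1/1 = 3/1
9 + 1/(3/1) = 9 + 1/3 = 28/3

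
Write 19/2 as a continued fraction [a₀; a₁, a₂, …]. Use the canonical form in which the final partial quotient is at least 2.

Repeatedly divide and take the remainder:
19 ÷ 2 → quotient 9, remainder 1
2 ÷ 1 → quotient 2, remainder 0

[9; 2]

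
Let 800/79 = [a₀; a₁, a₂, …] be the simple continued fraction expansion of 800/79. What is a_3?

9

Apply division with remainder until the remainder is 0:
⌊800/79⌋ = 10, remainder 10
⌊79/10⌋ = 7, remainder 9
⌊10/9⌋ = 1, remainder 1
⌊9/1⌋ = 9, remainder 0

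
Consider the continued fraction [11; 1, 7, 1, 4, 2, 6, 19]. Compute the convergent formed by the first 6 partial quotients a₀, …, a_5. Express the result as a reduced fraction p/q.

Use the convergent recurrence hₖ = aₖ·hₖ₋₁ + hₖ₋₂ (and likewise for the denominators kₖ):
a_0 = 11: 11/1
a_1 = 1: 12/1
a_2 = 7: 95/8
a_3 = 1: 107/9
a_4 = 4: 523/44
a_5 = 2: 1153/97

1153/97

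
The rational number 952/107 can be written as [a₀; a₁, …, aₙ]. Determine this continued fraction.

[8; 1, 8, 1, 2, 1, 2]

Repeatedly divide and take the remainder:
⌊952/107⌋ = 8, remainder 96
⌊107/96⌋ = 1, remainder 11
⌊96/11⌋ = 8, remainder 8
⌊11/8⌋ = 1, remainder 3
⌊8/3⌋ = 2, remainder 2
⌊3/2⌋ = 1, remainder 1
⌊2/1⌋ = 2, remainder 0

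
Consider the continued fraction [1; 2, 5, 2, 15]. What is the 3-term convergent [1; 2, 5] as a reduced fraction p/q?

16/11

Starting at the tail and folding back:
Start with 5.
2 + 1/(5/1) = 2 + 1/5 = 11/5
1 + 1/(11/5) = 1 + 5/11 = 16/11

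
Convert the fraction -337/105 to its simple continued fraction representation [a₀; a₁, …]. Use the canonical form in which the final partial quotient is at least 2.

[-4; 1, 3, 1, 3, 2, 2]

-337 = -4·105 + 83, so a_0 = -4
105 = 1·83 + 22, so a_1 = 1
83 = 3·22 + 17, so a_2 = 3
22 = 1·17 + 5, so a_3 = 1
17 = 3·5 + 2, so a_4 = 3
5 = 2·2 + 1, so a_5 = 2
2 = 2·1 + 0, so a_6 = 2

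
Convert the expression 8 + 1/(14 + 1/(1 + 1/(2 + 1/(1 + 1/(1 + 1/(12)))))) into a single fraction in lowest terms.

10448/1295

Compute successive convergents:
a_0 = 8: 8/1
a_1 = 14: 113/14
a_2 = 1: 121/15
a_3 = 2: 355/44
a_4 = 1: 476/59
a_5 = 1: 831/103
a_6 = 12: 10448/1295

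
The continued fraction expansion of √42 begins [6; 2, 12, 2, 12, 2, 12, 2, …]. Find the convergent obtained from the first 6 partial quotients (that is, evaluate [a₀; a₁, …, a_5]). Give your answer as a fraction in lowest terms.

8749/1350

Start with 2.
12 + 1/(2/1) = 12 + 1/2 = 25/2
2 + 1/(25/2) = 2 + 2/25 = 52/25
12 + 1/(52/25) = 12 + 25/52 = 649/52
2 + 1/(649/52) = 2 + 52/649 = 1350/649
6 + 1/(1350/649) = 6 + 649/1350 = 8749/1350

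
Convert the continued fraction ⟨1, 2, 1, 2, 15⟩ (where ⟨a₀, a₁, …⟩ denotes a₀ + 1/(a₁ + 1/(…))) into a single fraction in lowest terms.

169/123

a_0 = 1: 1/1
a_1 = 2: 3/2
a_2 = 1: 4/3
a_3 = 2: 11/8
a_4 = 15: 169/123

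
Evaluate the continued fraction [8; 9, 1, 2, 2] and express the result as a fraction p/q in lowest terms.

551/68

Compute successive convergents:
a_0 = 8: 8/1
a_1 = 9: 73/9
a_2 = 1: 81/10
a_3 = 2: 235/29
a_4 = 2: 551/68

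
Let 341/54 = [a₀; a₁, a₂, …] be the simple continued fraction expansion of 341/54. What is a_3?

⌊341/54⌋ = 6, remainder 17
⌊54/17⌋ = 3, remainder 3
⌊17/3⌋ = 5, remainder 2
⌊3/2⌋ = 1, remainder 1

1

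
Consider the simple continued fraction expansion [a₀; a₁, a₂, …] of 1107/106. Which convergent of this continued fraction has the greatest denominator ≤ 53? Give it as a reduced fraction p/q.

94/9

a_0 = 10: 10/1  (≤ bound)
a_1 = 2: 21/2  (≤ bound)
a_2 = 3: 73/7  (≤ bound)
a_3 = 1: 94/9  (≤ bound)
a_4 = 11: 1107/106  (> 53, stop)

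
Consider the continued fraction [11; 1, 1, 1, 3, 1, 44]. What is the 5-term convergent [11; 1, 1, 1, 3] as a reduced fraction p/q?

128/11

a_0 = 11: 11/1
a_1 = 1: 12/1
a_2 = 1: 23/2
a_3 = 1: 35/3
a_4 = 3: 128/11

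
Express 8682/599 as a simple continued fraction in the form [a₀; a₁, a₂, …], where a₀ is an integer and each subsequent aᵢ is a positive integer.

[14; 2, 42, 3, 2]

Repeatedly divide and take the remainder:
8682 ÷ 599 → quotient 14, remainder 296
599 ÷ 296 → quotient 2, remainder 7
296 ÷ 7 → quotient 42, remainder 2
7 ÷ 2 → quotient 3, remainder 1
2 ÷ 1 → quotient 2, remainder 0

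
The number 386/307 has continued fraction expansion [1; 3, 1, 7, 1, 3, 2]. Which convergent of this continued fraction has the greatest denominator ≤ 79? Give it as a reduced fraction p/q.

44/35

List convergents until the denominator exceeds the bound:
a_0 = 1: 1/1  (≤ bound)
a_1 = 3: 4/3  (≤ bound)
a_2 = 1: 5/4  (≤ bound)
a_3 = 7: 39/31  (≤ bound)
a_4 = 1: 44/35  (≤ bound)
a_5 = 3: 171/136  (> 79, stop)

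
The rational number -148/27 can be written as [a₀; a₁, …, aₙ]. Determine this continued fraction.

[-6; 1, 1, 13]

⌊-148/27⌋ = -6, remainder 14
⌊27/14⌋ = 1, remainder 13
⌊14/13⌋ = 1, remainder 1
⌊13/1⌋ = 13, remainder 0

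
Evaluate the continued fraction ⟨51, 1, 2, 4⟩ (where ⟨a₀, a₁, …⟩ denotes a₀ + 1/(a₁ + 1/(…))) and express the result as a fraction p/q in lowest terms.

672/13

Starting at the tail and folding back:
Start with 4.
2 + 1/(4/1) = 2 + 1/4 = 9/4
1 + 1/(9/4) = 1 + 4/9 = 13/9
51 + 1/(13/9) = 51 + 9/13 = 672/13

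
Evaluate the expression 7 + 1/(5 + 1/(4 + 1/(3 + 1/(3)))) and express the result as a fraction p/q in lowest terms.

a_0 = 7: 7/1
a_1 = 5: 36/5
a_2 = 4: 151/21
a_3 = 3: 489/68
a_4 = 3: 1618/225

1618/225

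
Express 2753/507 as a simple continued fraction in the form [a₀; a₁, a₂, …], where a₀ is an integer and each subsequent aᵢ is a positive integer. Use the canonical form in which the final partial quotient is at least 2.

2753 = 5·507 + 218, so a_0 = 5
507 = 2·218 + 71, so a_1 = 2
218 = 3·71 + 5, so a_2 = 3
71 = 14·5 + 1, so a_3 = 14
5 = 5·1 + 0, so a_4 = 5

[5; 2, 3, 14, 5]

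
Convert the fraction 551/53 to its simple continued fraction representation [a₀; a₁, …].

Repeatedly divide and take the remainder:
551 ÷ 53 → quotient 10, remainder 21
53 ÷ 21 → quotient 2, remainder 11
21 ÷ 11 → quotient 1, remainder 10
11 ÷ 10 → quotient 1, remainder 1
10 ÷ 1 → quotient 10, remainder 0

[10; 2, 1, 1, 10]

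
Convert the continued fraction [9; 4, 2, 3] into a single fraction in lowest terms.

Compute successive convergents:
a_0 = 9: 9/1
a_1 = 4: 37/4
a_2 = 2: 83/9
a_3 = 3: 286/31

286/31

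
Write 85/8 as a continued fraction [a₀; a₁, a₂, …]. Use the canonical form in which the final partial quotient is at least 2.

Run the Euclidean algorithm, recording each quotient:
⌊85/8⌋ = 10, remainder 5
⌊8/5⌋ = 1, remainder 3
⌊5/3⌋ = 1, remainder 2
⌊3/2⌋ = 1, remainder 1
⌊2/1⌋ = 2, remainder 0

[10; 1, 1, 1, 2]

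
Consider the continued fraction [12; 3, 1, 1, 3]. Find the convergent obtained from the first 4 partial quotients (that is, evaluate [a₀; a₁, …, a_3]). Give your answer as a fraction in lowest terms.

a_0 = 12: 12/1
a_1 = 3: 37/3
a_2 = 1: 49/4
a_3 = 1: 86/7

86/7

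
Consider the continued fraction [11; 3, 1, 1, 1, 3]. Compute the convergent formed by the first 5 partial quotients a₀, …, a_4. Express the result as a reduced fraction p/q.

a_0 = 11: 11/1
a_1 = 3: 34/3
a_2 = 1: 45/4
a_3 = 1: 79/7
a_4 = 1: 124/11

124/11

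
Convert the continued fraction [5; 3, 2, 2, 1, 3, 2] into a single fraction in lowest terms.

Collapse the nested fraction from the inside out:
Start with 2.
3 + 1/(2/1) = 3 + 1/2 = 7/2
1 + 1/(7/2) = 1 + 2/7 = 9/7
2 + 1/(9/7) = 2 + 7/9 = 25/9
2 + 1/(25/9) = 2 + 9/25 = 59/25
3 + 1/(59/25) = 3 + 25/59 = 202/59
5 + 1/(202/59) = 5 + 59/202 = 1069/202

1069/202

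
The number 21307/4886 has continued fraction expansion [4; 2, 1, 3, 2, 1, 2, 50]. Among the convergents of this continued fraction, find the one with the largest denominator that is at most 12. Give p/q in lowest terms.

48/11

List convergents until the denominator exceeds the bound:
a_0 = 4: 4/1  (≤ bound)
a_1 = 2: 9/2  (≤ bound)
a_2 = 1: 13/3  (≤ bound)
a_3 = 3: 48/11  (≤ bound)
a_4 = 2: 109/25  (> 12, stop)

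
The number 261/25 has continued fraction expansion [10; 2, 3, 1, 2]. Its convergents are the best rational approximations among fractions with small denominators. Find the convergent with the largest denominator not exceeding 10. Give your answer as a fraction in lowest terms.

List convergents until the denominator exceeds the bound:
a_0 = 10: 10/1  (≤ bound)
a_1 = 2: 21/2  (≤ bound)
a_2 = 3: 73/7  (≤ bound)
a_3 = 1: 94/9  (≤ bound)
a_4 = 2: 261/25  (> 10, stop)

94/9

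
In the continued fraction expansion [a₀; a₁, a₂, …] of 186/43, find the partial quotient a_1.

186 = 4·43 + 14, so a_0 = 4
43 = 3·14 + 1, so a_1 = 3

3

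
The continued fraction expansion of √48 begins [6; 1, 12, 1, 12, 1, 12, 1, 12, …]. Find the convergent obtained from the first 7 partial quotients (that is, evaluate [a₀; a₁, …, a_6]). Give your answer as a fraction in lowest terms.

Start with 12.
1 + 1/(12/1) = 1 + 1/12 = 13/12
12 + 1/(13/12) = 12 + 12/13 = 168/13
1 + 1/(168/13) = 1 + 13/168 = 181/168
12 + 1/(181/168) = 12 + 168/181 = 2340/181
1 + 1/(2340/181) = 1 + 181/2340 = 2521/2340
6 + 1/(2521/2340) = 6 + 2340/2521 = 17466/2521

17466/2521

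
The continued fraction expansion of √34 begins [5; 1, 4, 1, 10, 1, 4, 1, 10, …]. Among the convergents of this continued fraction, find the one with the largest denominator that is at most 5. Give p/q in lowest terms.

List convergents until the denominator exceeds the bound:
a_0 = 5: 5/1  (≤ bound)
a_1 = 1: 6/1  (≤ bound)
a_2 = 4: 29/5  (≤ bound)
a_3 = 1: 35/6  (> 5, stop)

29/5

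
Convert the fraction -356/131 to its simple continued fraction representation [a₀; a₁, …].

[-3; 3, 1, 1, 5, 1, 2]

-356 ÷ 131 → quotient -3, remainder 37
131 ÷ 37 → quotient 3, remainder 20
37 ÷ 20 → quotient 1, remainder 17
20 ÷ 17 → quotient 1, remainder 3
17 ÷ 3 → quotient 5, remainder 2
3 ÷ 2 → quotient 1, remainder 1
2 ÷ 1 → quotient 2, remainder 0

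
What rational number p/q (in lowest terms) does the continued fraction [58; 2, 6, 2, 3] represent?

5671/97

a_0 = 58: 58/1
a_1 = 2: 117/2
a_2 = 6: 760/13
a_3 = 2: 1637/28
a_4 = 3: 5671/97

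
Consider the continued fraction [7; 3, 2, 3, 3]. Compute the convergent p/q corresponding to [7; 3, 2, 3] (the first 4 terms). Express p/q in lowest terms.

Use the convergent recurrence hₖ = aₖ·hₖ₋₁ + hₖ₋₂ (and likewise for the denominators kₖ):
a_0 = 7: 7/1
a_1 = 3: 22/3
a_2 = 2: 51/7
a_3 = 3: 175/24

175/24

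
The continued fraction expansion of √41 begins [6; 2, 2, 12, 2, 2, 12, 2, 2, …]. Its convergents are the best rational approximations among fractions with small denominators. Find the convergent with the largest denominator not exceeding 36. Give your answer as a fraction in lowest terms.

a_0 = 6: 6/1  (≤ bound)
a_1 = 2: 13/2  (≤ bound)
a_2 = 2: 32/5  (≤ bound)
a_3 = 12: 397/62  (> 36, stop)

32/5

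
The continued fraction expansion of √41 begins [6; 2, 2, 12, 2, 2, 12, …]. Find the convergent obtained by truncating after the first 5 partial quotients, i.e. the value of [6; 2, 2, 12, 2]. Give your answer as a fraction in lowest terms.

Build up convergents one term at a time:
a_0 = 6: 6/1
a_1 = 2: 13/2
a_2 = 2: 32/5
a_3 = 12: 397/62
a_4 = 2: 826/129

826/129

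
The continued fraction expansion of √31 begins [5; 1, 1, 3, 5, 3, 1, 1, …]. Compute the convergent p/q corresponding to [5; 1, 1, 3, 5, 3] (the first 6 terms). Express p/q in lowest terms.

657/118

a_0 = 5: 5/1
a_1 = 1: 6/1
a_2 = 1: 11/2
a_3 = 3: 39/7
a_4 = 5: 206/37
a_5 = 3: 657/118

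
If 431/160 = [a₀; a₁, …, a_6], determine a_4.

Apply division with remainder until the remainder is 0:
431 = 2·160 + 111, so a_0 = 2
160 = 1·111 + 49, so a_1 = 1
111 = 2·49 + 13, so a_2 = 2
49 = 3·13 + 10, so a_3 = 3
13 = 1·10 + 3, so a_4 = 1

1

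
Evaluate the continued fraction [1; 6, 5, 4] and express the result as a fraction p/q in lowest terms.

151/130

Build up convergents one term at a time:
a_0 = 1: 1/1
a_1 = 6: 7/6
a_2 = 5: 36/31
a_3 = 4: 151/130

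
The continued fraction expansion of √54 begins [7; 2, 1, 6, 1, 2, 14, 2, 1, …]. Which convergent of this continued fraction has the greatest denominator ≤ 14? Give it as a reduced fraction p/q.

22/3

a_0 = 7: 7/1  (≤ bound)
a_1 = 2: 15/2  (≤ bound)
a_2 = 1: 22/3  (≤ bound)
a_3 = 6: 147/20  (> 14, stop)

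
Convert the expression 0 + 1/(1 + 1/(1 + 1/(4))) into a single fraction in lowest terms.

5/9

Work from the innermost term outward:
Start with 4.
1 + 1/(4/1) = 1 + 1/4 = 5/4
1 + 1/(5/4) = 1 + 4/5 = 9/5
0 + 1/(9/5) = 0 + 5/9 = 5/9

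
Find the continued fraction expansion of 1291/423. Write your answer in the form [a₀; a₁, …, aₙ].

⌊1291/423⌋ = 3, remainder 22
⌊423/22⌋ = 19, remainder 5
⌊22/5⌋ = 4, remainder 2
⌊5/2⌋ = 2, remainder 1
⌊2/1⌋ = 2, remainder 0

[3; 19, 4, 2, 2]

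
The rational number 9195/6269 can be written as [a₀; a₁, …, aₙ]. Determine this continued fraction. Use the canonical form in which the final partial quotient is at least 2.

[1; 2, 7, 59, 1, 1, 3]

⌊9195/6269⌋ = 1, remainder 2926
⌊6269/2926⌋ = 2, remainder 417
⌊2926/417⌋ = 7, remainder 7
⌊417/7⌋ = 59, remainder 4
⌊7/4⌋ = 1, remainder 3
⌊4/3⌋ = 1, remainder 1
⌊3/1⌋ = 3, remainder 0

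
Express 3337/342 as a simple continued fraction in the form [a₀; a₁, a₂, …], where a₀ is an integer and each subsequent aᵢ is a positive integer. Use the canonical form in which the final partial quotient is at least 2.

[9; 1, 3, 8, 3, 3]

Repeatedly divide and take the remainder:
3337 = 9·342 + 259, so a_0 = 9
342 = 1·259 + 83, so a_1 = 1
259 = 3·83 + 10, so a_2 = 3
83 = 8·10 + 3, so a_3 = 8
10 = 3·3 + 1, so a_4 = 3
3 = 3·1 + 0, so a_5 = 3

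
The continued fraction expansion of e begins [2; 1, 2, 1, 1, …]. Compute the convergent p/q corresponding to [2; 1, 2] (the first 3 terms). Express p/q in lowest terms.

8/3

Start with 2.
1 + 1/(2/1) = 1 + 1/2 = 3/2
2 + 1/(3/2) = 2 + 2/3 = 8/3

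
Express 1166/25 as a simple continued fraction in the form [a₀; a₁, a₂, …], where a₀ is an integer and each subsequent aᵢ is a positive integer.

Run the Euclidean algorithm, recording each quotient:
⌊1166/25⌋ = 46, remainder 16
⌊25/16⌋ = 1, remainder 9
⌊16/9⌋ = 1, remainder 7
⌊9/7⌋ = 1, remainder 2
⌊7/2⌋ = 3, remainder 1
⌊2/1⌋ = 2, remainder 0

[46; 1, 1, 1, 3, 2]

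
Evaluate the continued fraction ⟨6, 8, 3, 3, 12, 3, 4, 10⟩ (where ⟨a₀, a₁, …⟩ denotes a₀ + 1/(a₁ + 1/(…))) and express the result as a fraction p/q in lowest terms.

851945/139196

Build up convergents one term at a time:
a_0 = 6: 6/1
a_1 = 8: 49/8
a_2 = 3: 153/25
a_3 = 3: 508/83
a_4 = 12: 6249/1021
a_5 = 3: 19255/3146
a_6 = 4: 83269/13605
a_7 = 10: 851945/139196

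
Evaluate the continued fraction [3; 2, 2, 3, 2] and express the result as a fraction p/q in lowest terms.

Collapse the nested fraction from the inside out:
Start with 2.
3 + 1/(2/1) = 3 + 1/2 = 7/2
2 + 1/(7/2) = 2 + 2/7 = 16/7
2 + 1/(16/7) = 2 + 7/16 = 39/16
3 + 1/(39/16) = 3 + 16/39 = 133/39

133/39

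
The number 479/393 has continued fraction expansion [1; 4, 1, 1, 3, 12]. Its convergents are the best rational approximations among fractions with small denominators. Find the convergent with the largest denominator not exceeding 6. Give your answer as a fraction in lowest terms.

a_0 = 1: 1/1  (≤ bound)
a_1 = 4: 5/4  (≤ bound)
a_2 = 1: 6/5  (≤ bound)
a_3 = 1: 11/9  (> 6, stop)

6/5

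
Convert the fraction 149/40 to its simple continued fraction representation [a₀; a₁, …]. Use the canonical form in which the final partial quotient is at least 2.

149 = 3·40 + 29, so a_0 = 3
40 = 1·29 + 11, so a_1 = 1
29 = 2·11 + 7, so a_2 = 2
11 = 1·7 + 4, so a_3 = 1
7 = 1·4 + 3, so a_4 = 1
4 = 1·3 + 1, so a_5 = 1
3 = 3·1 + 0, so a_6 = 3

[3; 1, 2, 1, 1, 1, 3]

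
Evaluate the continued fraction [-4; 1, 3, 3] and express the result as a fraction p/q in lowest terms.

Work from the innermost term outward:
Start with 3.
3 + 1/(3/1) = 3 + 1/3 = 10/3
1 + 1/(10/3) = 1 + 3/10 = 13/10
-4 + 1/(13/10) = -4 + 10/13 = -42/13

-42/13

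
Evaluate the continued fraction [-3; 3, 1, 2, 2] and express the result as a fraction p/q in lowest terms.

Starting at the tail and folding back:
Start with 2.
2 + 1/(2/1) = 2 + 1/2 = 5/2
1 + 1/(5/2) = 1 + 2/5 = 7/5
3 + 1/(7/5) = 3 + 5/7 = 26/7
-3 + 1/(26/7) = -3 + 7/26 = -71/26

-71/26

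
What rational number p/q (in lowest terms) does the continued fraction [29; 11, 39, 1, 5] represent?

76654/2635

Build up convergents one term at a time:
a_0 = 29: 29/1
a_1 = 11: 320/11
a_2 = 39: 12509/430
a_3 = 1: 12829/441
a_4 = 5: 76654/2635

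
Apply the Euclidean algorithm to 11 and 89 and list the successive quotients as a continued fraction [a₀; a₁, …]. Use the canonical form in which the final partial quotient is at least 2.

[0; 8, 11]

Apply division with remainder until the remainder is 0:
⌊11/89⌋ = 0, remainder 11
⌊89/11⌋ = 8, remainder 1
⌊11/1⌋ = 11, remainder 0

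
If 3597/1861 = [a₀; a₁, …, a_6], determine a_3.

3597 = 1·1861 + 1736, so a_0 = 1
1861 = 1·1736 + 125, so a_1 = 1
1736 = 13·125 + 111, so a_2 = 13
125 = 1·111 + 14, so a_3 = 1

1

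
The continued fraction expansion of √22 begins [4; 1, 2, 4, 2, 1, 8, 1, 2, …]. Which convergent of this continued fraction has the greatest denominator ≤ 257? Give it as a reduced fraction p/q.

a_0 = 4: 4/1  (≤ bound)
a_1 = 1: 5/1  (≤ bound)
a_2 = 2: 14/3  (≤ bound)
a_3 = 4: 61/13  (≤ bound)
a_4 = 2: 136/29  (≤ bound)
a_5 = 1: 197/42  (≤ bound)
a_6 = 8: 1712/365  (> 257, stop)

197/42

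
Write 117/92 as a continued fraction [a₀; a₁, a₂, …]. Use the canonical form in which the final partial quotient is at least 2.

[1; 3, 1, 2, 8]

117 ÷ 92 → quotient 1, remainder 25
92 ÷ 25 → quotient 3, remainder 17
25 ÷ 17 → quotient 1, remainder 8
17 ÷ 8 → quotient 2, remainder 1
8 ÷ 1 → quotient 8, remainder 0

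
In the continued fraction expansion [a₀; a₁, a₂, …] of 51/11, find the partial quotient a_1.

1

⌊51/11⌋ = 4, remainder 7
⌊11/7⌋ = 1, remainder 4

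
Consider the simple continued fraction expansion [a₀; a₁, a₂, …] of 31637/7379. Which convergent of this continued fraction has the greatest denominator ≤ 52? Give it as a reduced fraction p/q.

a_0 = 4: 4/1  (≤ bound)
a_1 = 3: 13/3  (≤ bound)
a_2 = 2: 30/7  (≤ bound)
a_3 = 11: 343/80  (> 52, stop)

30/7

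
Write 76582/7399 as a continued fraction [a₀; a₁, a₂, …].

76582 = 10·7399 + 2592, so a_0 = 10
7399 = 2·2592 + 2215, so a_1 = 2
2592 = 1·2215 + 377, so a_2 = 1
2215 = 5·377 + 330, so a_3 = 5
377 = 1·330 + 47, so a_4 = 1
330 = 7·47 + 1, so a_5 = 7
47 = 47·1 + 0, so a_6 = 47

[10; 2, 1, 5, 1, 7, 47]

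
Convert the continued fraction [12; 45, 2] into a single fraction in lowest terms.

1094/91

a_0 = 12: 12/1
a_1 = 45: 541/45
a_2 = 2: 1094/91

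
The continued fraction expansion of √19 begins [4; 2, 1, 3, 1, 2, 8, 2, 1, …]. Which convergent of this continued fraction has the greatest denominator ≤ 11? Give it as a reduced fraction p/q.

48/11

a_0 = 4: 4/1  (≤ bound)
a_1 = 2: 9/2  (≤ bound)
a_2 = 1: 13/3  (≤ bound)
a_3 = 3: 48/11  (≤ bound)
a_4 = 1: 61/14  (> 11, stop)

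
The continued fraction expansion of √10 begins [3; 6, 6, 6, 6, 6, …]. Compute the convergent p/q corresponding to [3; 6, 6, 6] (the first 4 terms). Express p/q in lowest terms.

Compute successive convergents:
a_0 = 3: 3/1
a_1 = 6: 19/6
a_2 = 6: 117/37
a_3 = 6: 721/228

721/228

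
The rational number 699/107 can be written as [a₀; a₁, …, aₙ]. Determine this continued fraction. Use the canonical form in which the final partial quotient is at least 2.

[6; 1, 1, 7, 7]

Run the Euclidean algorithm, recording each quotient:
699 ÷ 107 → quotient 6, remainder 57
107 ÷ 57 → quotient 1, remainder 50
57 ÷ 50 → quotient 1, remainder 7
50 ÷ 7 → quotient 7, remainder 1
7 ÷ 1 → quotient 7, remainder 0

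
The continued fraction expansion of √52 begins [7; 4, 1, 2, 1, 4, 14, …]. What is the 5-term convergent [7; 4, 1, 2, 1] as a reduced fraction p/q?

137/19

Work from the innermost term outward:
Start with 1.
2 + 1/(1/1) = 2 + 1/1 = 3/1
1 + 1/(3/1) = 1 + 1/3 = 4/3
4 + 1/(4/3) = 4 + 3/4 = 19/4
7 + 1/(19/4) = 7 + 4/19 = 137/19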